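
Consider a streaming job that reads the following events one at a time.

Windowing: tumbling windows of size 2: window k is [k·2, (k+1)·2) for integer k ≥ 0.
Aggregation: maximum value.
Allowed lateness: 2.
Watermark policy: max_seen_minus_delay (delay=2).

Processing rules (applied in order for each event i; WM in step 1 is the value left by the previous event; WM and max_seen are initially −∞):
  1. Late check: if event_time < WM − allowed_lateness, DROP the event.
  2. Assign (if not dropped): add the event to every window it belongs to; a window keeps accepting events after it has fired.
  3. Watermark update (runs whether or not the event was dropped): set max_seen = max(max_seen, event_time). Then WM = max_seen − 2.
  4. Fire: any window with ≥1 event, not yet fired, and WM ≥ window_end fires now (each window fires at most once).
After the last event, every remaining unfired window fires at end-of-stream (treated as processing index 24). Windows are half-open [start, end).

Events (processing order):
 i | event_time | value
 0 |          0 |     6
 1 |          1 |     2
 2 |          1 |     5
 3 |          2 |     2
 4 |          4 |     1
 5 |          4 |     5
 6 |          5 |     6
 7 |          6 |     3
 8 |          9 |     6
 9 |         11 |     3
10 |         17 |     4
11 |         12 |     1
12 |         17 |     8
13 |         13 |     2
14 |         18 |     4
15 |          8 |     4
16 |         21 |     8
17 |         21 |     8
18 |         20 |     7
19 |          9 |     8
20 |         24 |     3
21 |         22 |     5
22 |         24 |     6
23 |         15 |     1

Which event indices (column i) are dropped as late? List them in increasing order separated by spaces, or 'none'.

11 15 19 23

i=0 t=0 v=6: → [0,2); WM=-2
i=1 t=1 v=2: → [0,2); WM=-1
i=2 t=1 v=5: → [0,2); WM=-1
i=3 t=2 v=2: → [2,4); WM=0
i=4 t=4 v=1: → [4,6); WM=2; [0,2) fires=6
i=5 t=4 v=5: → [4,6); WM=2
i=6 t=5 v=6: → [4,6); WM=3
i=7 t=6 v=3: → [6,8); WM=4; [2,4) fires=2
i=8 t=9 v=6: → [8,10); WM=7; [4,6) fires=6
i=9 t=11 v=3: → [10,12); WM=9; [6,8) fires=3
i=10 t=17 v=4: → [16,18); WM=15; [8,10) fires=6 [10,12) fires=3
i=11 t=12 v=1: DROP (t<15-2); WM=15
i=12 t=17 v=8: → [16,18); WM=15
i=13 t=13 v=2: → [12,14); WM=15; [12,14) fires=2
i=14 t=18 v=4: → [18,20); WM=16
i=15 t=8 v=4: DROP (t<16-2); WM=16
i=16 t=21 v=8: → [20,22); WM=19; [16,18) fires=8
i=17 t=21 v=8: → [20,22); WM=19
i=18 t=20 v=7: → [20,22); WM=19
i=19 t=9 v=8: DROP (t<19-2); WM=19
i=20 t=24 v=3: → [24,26); WM=22; [18,20) fires=4 [20,22) fires=8
i=21 t=22 v=5: → [22,24); WM=22
i=22 t=24 v=6: → [24,26); WM=22
i=23 t=15 v=1: DROP (t<22-2); WM=22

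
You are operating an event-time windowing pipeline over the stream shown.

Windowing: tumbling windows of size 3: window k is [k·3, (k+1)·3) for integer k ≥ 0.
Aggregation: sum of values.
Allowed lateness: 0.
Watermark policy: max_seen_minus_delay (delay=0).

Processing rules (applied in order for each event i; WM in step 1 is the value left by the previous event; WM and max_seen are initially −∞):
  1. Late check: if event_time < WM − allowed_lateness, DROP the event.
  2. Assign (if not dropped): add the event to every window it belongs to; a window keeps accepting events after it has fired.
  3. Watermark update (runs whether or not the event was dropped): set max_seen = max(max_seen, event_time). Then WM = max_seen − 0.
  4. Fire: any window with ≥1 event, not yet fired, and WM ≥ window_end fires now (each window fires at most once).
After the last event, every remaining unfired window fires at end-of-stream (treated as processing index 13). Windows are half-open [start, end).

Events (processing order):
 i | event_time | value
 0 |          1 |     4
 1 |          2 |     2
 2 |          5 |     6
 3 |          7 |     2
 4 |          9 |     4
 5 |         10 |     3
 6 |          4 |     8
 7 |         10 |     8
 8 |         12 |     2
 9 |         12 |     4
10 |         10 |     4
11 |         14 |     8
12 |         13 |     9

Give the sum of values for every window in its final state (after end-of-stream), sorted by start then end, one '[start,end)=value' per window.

i=0 t=1 v=4: → [0,3); WM=1
i=1 t=2 v=2: → [0,3); WM=2
i=2 t=5 v=6: → [3,6); WM=5; [0,3) fires=6
i=3 t=7 v=2: → [6,9); WM=7; [3,6) fires=6
i=4 t=9 v=4: → [9,12); WM=9; [6,9) fires=2
i=5 t=10 v=3: → [9,12); WM=10
i=6 t=4 v=8: DROP (t<10-0); WM=10
i=7 t=10 v=8: → [9,12); WM=10
i=8 t=12 v=2: → [12,15); WM=12; [9,12) fires=15
i=9 t=12 v=4: → [12,15); WM=12
i=10 t=10 v=4: DROP (t<12-0); WM=12
i=11 t=14 v=8: → [12,15); WM=14
i=12 t=13 v=9: DROP (t<14-0); WM=14

[0,3)=6 [3,6)=6 [6,9)=2 [9,12)=15 [12,15)=14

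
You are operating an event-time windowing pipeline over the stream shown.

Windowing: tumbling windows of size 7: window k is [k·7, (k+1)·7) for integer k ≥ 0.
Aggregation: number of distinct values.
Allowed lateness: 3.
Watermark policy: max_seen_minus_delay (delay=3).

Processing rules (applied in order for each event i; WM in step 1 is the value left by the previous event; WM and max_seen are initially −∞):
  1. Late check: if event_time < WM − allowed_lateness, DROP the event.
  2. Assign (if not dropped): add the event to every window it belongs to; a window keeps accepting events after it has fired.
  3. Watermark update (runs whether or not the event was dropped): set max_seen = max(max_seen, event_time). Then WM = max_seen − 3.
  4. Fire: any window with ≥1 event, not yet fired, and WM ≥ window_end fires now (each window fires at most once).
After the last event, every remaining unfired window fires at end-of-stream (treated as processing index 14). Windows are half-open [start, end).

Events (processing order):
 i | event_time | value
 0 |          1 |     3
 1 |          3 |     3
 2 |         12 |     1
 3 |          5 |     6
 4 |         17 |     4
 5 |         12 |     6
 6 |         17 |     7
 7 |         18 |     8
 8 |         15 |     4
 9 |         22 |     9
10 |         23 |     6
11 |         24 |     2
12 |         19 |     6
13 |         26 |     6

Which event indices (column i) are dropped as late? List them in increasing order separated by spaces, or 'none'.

3

i=0 t=1 v=3: → [0,7); WM=-2
i=1 t=3 v=3: → [0,7); WM=0
i=2 t=12 v=1: → [7,14); WM=9; [0,7) fires=1
i=3 t=5 v=6: DROP (t<9-3); WM=9
i=4 t=17 v=4: → [14,21); WM=14; [7,14) fires=1
i=5 t=12 v=6: → [7,14); WM=14
i=6 t=17 v=7: → [14,21); WM=14
i=7 t=18 v=8: → [14,21); WM=15
i=8 t=15 v=4: → [14,21); WM=15
i=9 t=22 v=9: → [21,28); WM=19
i=10 t=23 v=6: → [21,28); WM=20
i=11 t=24 v=2: → [21,28); WM=21; [14,21) fires=3
i=12 t=19 v=6: → [14,21); WM=21
i=13 t=26 v=6: → [21,28); WM=23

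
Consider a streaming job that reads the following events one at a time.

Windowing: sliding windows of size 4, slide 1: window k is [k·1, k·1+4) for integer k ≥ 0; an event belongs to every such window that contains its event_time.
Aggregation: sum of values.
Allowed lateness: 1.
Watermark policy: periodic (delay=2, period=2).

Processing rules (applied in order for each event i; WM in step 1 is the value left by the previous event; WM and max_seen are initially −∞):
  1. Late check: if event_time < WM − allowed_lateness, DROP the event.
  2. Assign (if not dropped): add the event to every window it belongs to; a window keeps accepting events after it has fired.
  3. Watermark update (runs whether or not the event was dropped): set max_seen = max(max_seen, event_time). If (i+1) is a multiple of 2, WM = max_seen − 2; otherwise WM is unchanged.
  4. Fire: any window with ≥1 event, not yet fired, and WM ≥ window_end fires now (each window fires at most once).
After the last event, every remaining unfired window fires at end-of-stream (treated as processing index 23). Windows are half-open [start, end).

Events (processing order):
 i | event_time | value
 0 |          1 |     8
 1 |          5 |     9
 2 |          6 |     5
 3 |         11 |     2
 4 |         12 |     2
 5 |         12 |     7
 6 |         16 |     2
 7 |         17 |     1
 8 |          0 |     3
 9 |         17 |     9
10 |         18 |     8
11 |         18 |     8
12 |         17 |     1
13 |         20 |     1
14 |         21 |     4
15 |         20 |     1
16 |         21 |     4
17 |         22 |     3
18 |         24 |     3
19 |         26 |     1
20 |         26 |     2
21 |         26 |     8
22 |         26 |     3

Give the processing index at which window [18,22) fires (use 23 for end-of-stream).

i=0 t=1 v=8: → [1,5),[0,4); WM=−∞
i=1 t=5 v=9: → [5,9),[4,8),[3,7),[2,6); WM=3
i=2 t=6 v=5: → [6,10),[5,9),[4,8),[3,7); WM=3
i=3 t=11 v=2: → [11,15),[10,14),[9,13),[8,12); WM=9; [0,4) fires=8 [1,5) fires=8 [2,6) fires=9 [3,7) fires=14 [4,8) fires=14 [5,9) fires=14
i=4 t=12 v=2: → [12,16),[11,15),[10,14),[9,13); WM=9
i=5 t=12 v=7: → [12,16),[11,15),[10,14),[9,13); WM=10; [6,10) fires=5
i=6 t=16 v=2: → [16,20),[15,19),[14,18),[13,17); WM=10
i=7 t=17 v=1: → [17,21),[16,20),[15,19),[14,18); WM=15; [8,12) fires=2 [9,13) fires=11 [10,14) fires=11 [11,15) fires=11
i=8 t=0 v=3: DROP (t<15-1); WM=15
i=9 t=17 v=9: → [17,21),[16,20),[15,19),[14,18); WM=15
i=10 t=18 v=8: → [18,22),[17,21),[16,20),[15,19); WM=15
i=11 t=18 v=8: → [18,22),[17,21),[16,20),[15,19); WM=16; [12,16) fires=9
i=12 t=17 v=1: → [17,21),[16,20),[15,19),[14,18); WM=16
i=13 t=20 v=1: → [20,24),[19,23),[18,22),[17,21); WM=18; [13,17) fires=2 [14,18) fires=13
i=14 t=21 v=4: → [21,25),[20,24),[19,23),[18,22); WM=18
i=15 t=20 v=1: → [20,24),[19,23),[18,22),[17,21); WM=19; [15,19) fires=29
i=16 t=21 v=4: → [21,25),[20,24),[19,23),[18,22); WM=19
i=17 t=22 v=3: → [22,26),[21,25),[20,24),[19,23); WM=20; [16,20) fires=29
i=18 t=24 v=3: → [24,28),[23,27),[22,26),[21,25); WM=20
i=19 t=26 v=1: → [26,30),[25,29),[24,28),[23,27); WM=24; [17,21) fires=29 [18,22) fires=26 [19,23) fires=13 [20,24) fires=13
i=20 t=26 v=2: → [26,30),[25,29),[24,28),[23,27); WM=24
i=21 t=26 v=8: → [26,30),[25,29),[24,28),[23,27); WM=24
i=22 t=26 v=3: → [26,30),[25,29),[24,28),[23,27); WM=24

19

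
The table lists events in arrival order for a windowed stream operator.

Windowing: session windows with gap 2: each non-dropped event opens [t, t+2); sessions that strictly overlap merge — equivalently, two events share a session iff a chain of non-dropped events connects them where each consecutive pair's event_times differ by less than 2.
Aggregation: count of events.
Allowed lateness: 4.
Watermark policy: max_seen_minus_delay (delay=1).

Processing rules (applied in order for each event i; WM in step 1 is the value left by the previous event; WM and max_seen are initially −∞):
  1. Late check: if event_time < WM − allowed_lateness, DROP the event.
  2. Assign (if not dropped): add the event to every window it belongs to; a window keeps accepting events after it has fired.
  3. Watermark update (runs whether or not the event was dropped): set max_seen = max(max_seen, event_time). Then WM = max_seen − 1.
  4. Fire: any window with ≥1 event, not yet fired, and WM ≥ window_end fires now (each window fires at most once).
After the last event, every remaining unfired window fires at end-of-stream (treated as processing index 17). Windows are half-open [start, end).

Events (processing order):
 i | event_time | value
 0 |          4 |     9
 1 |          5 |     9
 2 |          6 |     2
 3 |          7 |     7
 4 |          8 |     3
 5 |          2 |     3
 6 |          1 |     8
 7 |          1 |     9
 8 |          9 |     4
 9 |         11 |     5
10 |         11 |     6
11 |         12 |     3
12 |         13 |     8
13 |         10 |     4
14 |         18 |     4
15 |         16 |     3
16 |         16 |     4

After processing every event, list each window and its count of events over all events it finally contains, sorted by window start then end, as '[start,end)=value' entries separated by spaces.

i=0 t=4 v=9: → [4,6); WM=3
i=1 t=5 v=9: → [4,7); WM=4
i=2 t=6 v=2: → [4,8); WM=5
i=3 t=7 v=7: → [4,9); WM=6
i=4 t=8 v=3: → [4,10); WM=7
i=5 t=2 v=3: DROP (t<7-4); WM=7
i=6 t=1 v=8: DROP (t<7-4); WM=7
i=7 t=1 v=9: DROP (t<7-4); WM=7
i=8 t=9 v=4: → [4,11); WM=8
i=9 t=11 v=5: → [11,13); WM=10
i=10 t=11 v=6: → [11,13); WM=10
i=11 t=12 v=3: → [11,14); WM=11
i=12 t=13 v=8: → [11,15); WM=12
i=13 t=10 v=4: → [4,15); WM=12
i=14 t=18 v=4: → [18,20); WM=17
i=15 t=16 v=3: → [16,18); WM=17
i=16 t=16 v=4: → [16,18); WM=17

[4,15)=11 [16,18)=2 [18,20)=1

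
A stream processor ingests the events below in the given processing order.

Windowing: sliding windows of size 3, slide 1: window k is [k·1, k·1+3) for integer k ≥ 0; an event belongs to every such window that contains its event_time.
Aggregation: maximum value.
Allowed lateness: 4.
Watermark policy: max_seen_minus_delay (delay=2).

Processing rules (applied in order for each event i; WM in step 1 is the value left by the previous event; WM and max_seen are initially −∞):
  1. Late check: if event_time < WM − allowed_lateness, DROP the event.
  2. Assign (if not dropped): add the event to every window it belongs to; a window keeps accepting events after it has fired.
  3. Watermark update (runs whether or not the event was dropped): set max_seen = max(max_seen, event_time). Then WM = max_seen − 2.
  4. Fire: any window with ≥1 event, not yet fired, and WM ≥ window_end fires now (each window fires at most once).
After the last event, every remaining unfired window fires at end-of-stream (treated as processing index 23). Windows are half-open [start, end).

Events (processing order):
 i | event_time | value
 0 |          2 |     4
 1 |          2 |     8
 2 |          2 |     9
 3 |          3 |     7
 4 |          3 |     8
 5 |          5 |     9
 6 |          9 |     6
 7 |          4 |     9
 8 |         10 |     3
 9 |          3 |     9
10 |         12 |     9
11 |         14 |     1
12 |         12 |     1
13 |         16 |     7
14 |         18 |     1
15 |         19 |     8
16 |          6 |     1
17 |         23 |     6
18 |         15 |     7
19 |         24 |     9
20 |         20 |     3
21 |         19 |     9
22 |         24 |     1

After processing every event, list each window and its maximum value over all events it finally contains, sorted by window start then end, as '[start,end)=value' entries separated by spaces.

[0,3)=9 [1,4)=9 [2,5)=9 [3,6)=9 [4,7)=9 [5,8)=9 [7,10)=6 [8,11)=6 [9,12)=6 [10,13)=9 [11,14)=9 [12,15)=9 [13,16)=1 [14,17)=7 [15,18)=7 [16,19)=7 [17,20)=9 [18,21)=9 [19,22)=9 [20,23)=3 [21,24)=6 [22,25)=9 [23,26)=9 [24,27)=9

i=0 t=2 v=4: → [2,5),[1,4),[0,3); WM=0
i=1 t=2 v=8: → [2,5),[1,4),[0,3); WM=0
i=2 t=2 v=9: → [2,5),[1,4),[0,3); WM=0
i=3 t=3 v=7: → [3,6),[2,5),[1,4); WM=1
i=4 t=3 v=8: → [3,6),[2,5),[1,4); WM=1
i=5 t=5 v=9: → [5,8),[4,7),[3,6); WM=3; [0,3) fires=9
i=6 t=9 v=6: → [9,12),[8,11),[7,10); WM=7; [1,4) fires=9 [2,5) fires=9 [3,6) fires=9 [4,7) fires=9
i=7 t=4 v=9: → [4,7),[3,6),[2,5); WM=7
i=8 t=10 v=3: → [10,13),[9,12),[8,11); WM=8; [5,8) fires=9
i=9 t=3 v=9: DROP (t<8-4); WM=8
i=10 t=12 v=9: → [12,15),[11,14),[10,13); WM=10; [7,10) fires=6
i=11 t=14 v=1: → [14,17),[13,16),[12,15); WM=12; [8,11) fires=6 [9,12) fires=6
i=12 t=12 v=1: → [12,15),[11,14),[10,13); WM=12
i=13 t=16 v=7: → [16,19),[15,18),[14,17); WM=14; [10,13) fires=9 [11,14) fires=9
i=14 t=18 v=1: → [18,21),[17,20),[16,19); WM=16; [12,15) fires=9 [13,16) fires=1
i=15 t=19 v=8: → [19,22),[18,21),[17,20); WM=17; [14,17) fires=7
i=16 t=6 v=1: DROP (t<17-4); WM=17
i=17 t=23 v=6: → [23,26),[22,25),[21,24); WM=21; [15,18) fires=7 [16,19) fires=7 [17,20) fires=8 [18,21) fires=8
i=18 t=15 v=7: DROP (t<21-4); WM=21
i=19 t=24 v=9: → [24,27),[23,26),[22,25); WM=22; [19,22) fires=8
i=20 t=20 v=3: → [20,23),[19,22),[18,21); WM=22
i=21 t=19 v=9: → [19,22),[18,21),[17,20); WM=22
i=22 t=24 v=1: → [24,27),[23,26),[22,25); WM=22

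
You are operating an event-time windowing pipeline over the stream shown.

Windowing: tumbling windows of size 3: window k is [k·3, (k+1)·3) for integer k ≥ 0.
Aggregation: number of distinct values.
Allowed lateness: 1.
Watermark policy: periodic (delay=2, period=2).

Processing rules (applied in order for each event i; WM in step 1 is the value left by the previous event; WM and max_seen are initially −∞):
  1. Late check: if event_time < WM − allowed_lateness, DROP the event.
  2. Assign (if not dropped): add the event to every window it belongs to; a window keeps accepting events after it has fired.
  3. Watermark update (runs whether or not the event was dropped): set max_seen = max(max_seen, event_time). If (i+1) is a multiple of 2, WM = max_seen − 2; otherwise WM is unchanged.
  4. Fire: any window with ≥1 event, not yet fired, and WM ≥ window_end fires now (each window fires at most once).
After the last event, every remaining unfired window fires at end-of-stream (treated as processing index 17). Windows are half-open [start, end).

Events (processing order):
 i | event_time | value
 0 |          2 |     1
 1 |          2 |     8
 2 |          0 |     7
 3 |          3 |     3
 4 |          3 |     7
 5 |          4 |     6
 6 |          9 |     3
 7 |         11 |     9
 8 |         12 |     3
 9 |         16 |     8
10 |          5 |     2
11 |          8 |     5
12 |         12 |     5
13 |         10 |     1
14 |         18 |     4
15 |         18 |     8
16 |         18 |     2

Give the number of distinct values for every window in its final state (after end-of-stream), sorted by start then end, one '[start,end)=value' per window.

i=0 t=2 v=1: → [0,3); WM=−∞
i=1 t=2 v=8: → [0,3); WM=0
i=2 t=0 v=7: → [0,3); WM=0
i=3 t=3 v=3: → [3,6); WM=1
i=4 t=3 v=7: → [3,6); WM=1
i=5 t=4 v=6: → [3,6); WM=2
i=6 t=9 v=3: → [9,12); WM=2
i=7 t=11 v=9: → [9,12); WM=9; [0,3) fires=3 [3,6) fires=3
i=8 t=12 v=3: → [12,15); WM=9
i=9 t=16 v=8: → [15,18); WM=14; [9,12) fires=2
i=10 t=5 v=2: DROP (t<14-1); WM=14
i=11 t=8 v=5: DROP (t<14-1); WM=14
i=12 t=12 v=5: DROP (t<14-1); WM=14
i=13 t=10 v=1: DROP (t<14-1); WM=14
i=14 t=18 v=4: → [18,21); WM=14
i=15 t=18 v=8: → [18,21); WM=16; [12,15) fires=1
i=16 t=18 v=2: → [18,21); WM=16

[0,3)=3 [3,6)=3 [9,12)=2 [12,15)=1 [15,18)=1 [18,21)=3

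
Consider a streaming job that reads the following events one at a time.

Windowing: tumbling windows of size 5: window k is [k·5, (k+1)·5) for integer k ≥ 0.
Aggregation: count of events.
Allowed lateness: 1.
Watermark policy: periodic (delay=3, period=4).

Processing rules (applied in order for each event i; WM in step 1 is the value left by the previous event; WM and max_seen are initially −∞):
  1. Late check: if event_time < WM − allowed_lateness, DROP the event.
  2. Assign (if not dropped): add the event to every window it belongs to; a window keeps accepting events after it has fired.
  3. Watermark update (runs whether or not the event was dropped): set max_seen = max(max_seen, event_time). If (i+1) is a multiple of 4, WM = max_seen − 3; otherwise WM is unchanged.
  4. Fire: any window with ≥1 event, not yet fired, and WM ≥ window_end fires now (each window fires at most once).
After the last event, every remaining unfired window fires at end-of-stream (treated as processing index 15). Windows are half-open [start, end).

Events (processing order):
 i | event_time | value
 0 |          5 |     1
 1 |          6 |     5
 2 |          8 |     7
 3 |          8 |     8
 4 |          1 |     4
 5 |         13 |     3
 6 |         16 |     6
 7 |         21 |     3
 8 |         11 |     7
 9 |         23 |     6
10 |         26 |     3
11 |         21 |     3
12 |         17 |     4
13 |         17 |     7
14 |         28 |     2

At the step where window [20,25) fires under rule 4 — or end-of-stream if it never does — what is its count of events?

3

i=0 t=5 v=1: → [5,10); WM=−∞
i=1 t=6 v=5: → [5,10); WM=−∞
i=2 t=8 v=7: → [5,10); WM=−∞
i=3 t=8 v=8: → [5,10); WM=5
i=4 t=1 v=4: DROP (t<5-1); WM=5
i=5 t=13 v=3: → [10,15); WM=5
i=6 t=16 v=6: → [15,20); WM=5
i=7 t=21 v=3: → [20,25); WM=18; [5,10) fires=4 [10,15) fires=1
i=8 t=11 v=7: DROP (t<18-1); WM=18
i=9 t=23 v=6: → [20,25); WM=18
i=10 t=26 v=3: → [25,30); WM=18
i=11 t=21 v=3: → [20,25); WM=23; [15,20) fires=1
i=12 t=17 v=4: DROP (t<23-1); WM=23
i=13 t=17 v=7: DROP (t<23-1); WM=23
i=14 t=28 v=2: → [25,30); WM=23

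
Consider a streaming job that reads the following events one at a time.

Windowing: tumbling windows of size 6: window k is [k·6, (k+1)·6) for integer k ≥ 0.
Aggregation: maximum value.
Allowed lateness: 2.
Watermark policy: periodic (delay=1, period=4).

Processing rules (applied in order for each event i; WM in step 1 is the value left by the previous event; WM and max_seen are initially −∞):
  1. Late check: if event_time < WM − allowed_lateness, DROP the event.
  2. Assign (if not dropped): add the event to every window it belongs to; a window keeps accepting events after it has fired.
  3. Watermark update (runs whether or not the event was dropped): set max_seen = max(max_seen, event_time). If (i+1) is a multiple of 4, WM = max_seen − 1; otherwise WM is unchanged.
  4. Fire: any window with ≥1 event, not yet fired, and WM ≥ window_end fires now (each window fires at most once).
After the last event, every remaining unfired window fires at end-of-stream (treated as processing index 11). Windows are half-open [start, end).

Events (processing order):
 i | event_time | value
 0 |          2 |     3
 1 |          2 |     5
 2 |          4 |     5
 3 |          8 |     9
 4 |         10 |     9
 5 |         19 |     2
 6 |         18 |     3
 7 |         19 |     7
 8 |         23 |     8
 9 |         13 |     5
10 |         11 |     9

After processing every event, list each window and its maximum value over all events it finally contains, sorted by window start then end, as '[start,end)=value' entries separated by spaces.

[0,6)=5 [6,12)=9 [18,24)=8

i=0 t=2 v=3: → [0,6); WM=−∞
i=1 t=2 v=5: → [0,6); WM=−∞
i=2 t=4 v=5: → [0,6); WM=−∞
i=3 t=8 v=9: → [6,12); WM=7; [0,6) fires=5
i=4 t=10 v=9: → [6,12); WM=7
i=5 t=19 v=2: → [18,24); WM=7
i=6 t=18 v=3: → [18,24); WM=7
i=7 t=19 v=7: → [18,24); WM=18; [6,12) fires=9
i=8 t=23 v=8: → [18,24); WM=18
i=9 t=13 v=5: DROP (t<18-2); WM=18
i=10 t=11 v=9: DROP (t<18-2); WM=18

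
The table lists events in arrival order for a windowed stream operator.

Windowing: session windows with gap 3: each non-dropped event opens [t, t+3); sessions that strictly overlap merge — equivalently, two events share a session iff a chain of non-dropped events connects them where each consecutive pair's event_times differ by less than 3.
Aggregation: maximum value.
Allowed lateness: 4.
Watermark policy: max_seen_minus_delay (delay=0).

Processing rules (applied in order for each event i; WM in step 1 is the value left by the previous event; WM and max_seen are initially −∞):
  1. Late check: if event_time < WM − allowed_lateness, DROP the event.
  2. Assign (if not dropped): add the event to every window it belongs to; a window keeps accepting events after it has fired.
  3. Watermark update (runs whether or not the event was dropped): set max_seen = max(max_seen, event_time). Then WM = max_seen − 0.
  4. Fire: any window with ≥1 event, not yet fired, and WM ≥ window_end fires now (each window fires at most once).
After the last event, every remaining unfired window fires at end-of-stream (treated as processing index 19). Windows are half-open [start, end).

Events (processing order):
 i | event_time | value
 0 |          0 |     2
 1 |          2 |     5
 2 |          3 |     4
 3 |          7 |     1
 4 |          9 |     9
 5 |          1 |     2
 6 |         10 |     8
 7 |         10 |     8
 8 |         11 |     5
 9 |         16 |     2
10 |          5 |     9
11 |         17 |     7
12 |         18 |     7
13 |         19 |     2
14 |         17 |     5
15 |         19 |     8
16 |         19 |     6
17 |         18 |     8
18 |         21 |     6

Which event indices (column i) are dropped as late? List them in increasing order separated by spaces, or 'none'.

5 10

i=0 t=0 v=2: → [0,3); WM=0
i=1 t=2 v=5: → [0,5); WM=2
i=2 t=3 v=4: → [0,6); WM=3
i=3 t=7 v=1: → [7,10); WM=7
i=4 t=9 v=9: → [7,12); WM=9
i=5 t=1 v=2: DROP (t<9-4); WM=9
i=6 t=10 v=8: → [7,13); WM=10
i=7 t=10 v=8: → [7,13); WM=10
i=8 t=11 v=5: → [7,14); WM=11
i=9 t=16 v=2: → [16,19); WM=16
i=10 t=5 v=9: DROP (t<16-4); WM=16
i=11 t=17 v=7: → [16,20); WM=17
i=12 t=18 v=7: → [16,21); WM=18
i=13 t=19 v=2: → [16,22); WM=19
i=14 t=17 v=5: → [16,22); WM=19
i=15 t=19 v=8: → [16,22); WM=19
i=16 t=19 v=6: → [16,22); WM=19
i=17 t=18 v=8: → [16,22); WM=19
i=18 t=21 v=6: → [16,24); WM=21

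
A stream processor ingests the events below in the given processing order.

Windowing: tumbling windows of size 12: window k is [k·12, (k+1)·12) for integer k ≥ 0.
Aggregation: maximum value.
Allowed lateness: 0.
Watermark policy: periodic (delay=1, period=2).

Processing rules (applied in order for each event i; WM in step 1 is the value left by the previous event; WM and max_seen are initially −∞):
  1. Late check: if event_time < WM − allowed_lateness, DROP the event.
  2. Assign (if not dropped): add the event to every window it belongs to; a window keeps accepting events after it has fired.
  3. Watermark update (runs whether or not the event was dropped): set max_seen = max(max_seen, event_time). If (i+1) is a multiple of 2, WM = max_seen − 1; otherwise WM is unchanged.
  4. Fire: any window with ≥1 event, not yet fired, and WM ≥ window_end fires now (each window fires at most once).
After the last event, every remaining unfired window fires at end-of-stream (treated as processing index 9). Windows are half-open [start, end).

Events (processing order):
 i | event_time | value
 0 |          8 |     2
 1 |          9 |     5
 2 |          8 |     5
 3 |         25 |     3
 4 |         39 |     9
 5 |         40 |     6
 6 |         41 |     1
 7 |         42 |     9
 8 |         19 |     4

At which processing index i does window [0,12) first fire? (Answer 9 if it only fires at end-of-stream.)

i=0 t=8 v=2: → [0,12); WM=−∞
i=1 t=9 v=5: → [0,12); WM=8
i=2 t=8 v=5: → [0,12); WM=8
i=3 t=25 v=3: → [24,36); WM=24; [0,12) fires=5
i=4 t=39 v=9: → [36,48); WM=24
i=5 t=40 v=6: → [36,48); WM=39; [24,36) fires=3
i=6 t=41 v=1: → [36,48); WM=39
i=7 t=42 v=9: → [36,48); WM=41
i=8 t=19 v=4: DROP (t<41-0); WM=41

3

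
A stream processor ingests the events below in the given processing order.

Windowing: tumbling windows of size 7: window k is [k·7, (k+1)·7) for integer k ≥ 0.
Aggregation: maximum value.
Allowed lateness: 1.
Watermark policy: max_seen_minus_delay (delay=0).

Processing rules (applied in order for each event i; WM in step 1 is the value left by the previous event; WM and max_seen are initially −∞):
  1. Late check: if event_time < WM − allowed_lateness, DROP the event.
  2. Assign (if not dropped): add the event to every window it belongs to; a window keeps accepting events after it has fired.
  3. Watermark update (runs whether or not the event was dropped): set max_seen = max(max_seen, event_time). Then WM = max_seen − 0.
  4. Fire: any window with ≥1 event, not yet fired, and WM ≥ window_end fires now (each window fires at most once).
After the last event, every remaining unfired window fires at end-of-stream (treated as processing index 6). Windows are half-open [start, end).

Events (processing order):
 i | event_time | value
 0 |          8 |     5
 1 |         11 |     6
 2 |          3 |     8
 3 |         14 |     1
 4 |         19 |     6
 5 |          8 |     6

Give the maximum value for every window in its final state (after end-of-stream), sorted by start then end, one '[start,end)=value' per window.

i=0 t=8 v=5: → [7,14); WM=8
i=1 t=11 v=6: → [7,14); WM=11
i=2 t=3 v=8: DROP (t<11-1); WM=11
i=3 t=14 v=1: → [14,21); WM=14; [7,14) fires=6
i=4 t=19 v=6: → [14,21); WM=19
i=5 t=8 v=6: DROP (t<19-1); WM=19

[7,14)=6 [14,21)=6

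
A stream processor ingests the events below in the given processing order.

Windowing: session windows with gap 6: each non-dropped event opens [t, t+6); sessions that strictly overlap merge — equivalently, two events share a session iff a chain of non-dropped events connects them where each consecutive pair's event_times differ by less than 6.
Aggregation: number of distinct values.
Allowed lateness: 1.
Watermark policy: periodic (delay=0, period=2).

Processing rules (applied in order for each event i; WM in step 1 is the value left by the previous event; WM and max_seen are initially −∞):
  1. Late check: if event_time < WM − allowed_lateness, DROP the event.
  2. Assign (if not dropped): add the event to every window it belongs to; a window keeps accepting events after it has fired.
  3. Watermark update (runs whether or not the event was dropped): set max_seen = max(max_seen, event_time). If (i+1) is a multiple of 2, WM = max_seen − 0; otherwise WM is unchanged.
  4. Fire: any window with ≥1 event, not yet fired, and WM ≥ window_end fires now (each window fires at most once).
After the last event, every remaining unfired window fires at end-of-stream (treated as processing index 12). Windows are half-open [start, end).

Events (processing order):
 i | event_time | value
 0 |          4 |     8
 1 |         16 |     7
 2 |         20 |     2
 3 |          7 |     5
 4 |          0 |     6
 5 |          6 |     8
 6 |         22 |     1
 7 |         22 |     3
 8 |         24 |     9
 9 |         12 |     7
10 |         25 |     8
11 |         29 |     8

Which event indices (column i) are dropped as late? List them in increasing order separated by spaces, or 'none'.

3 4 5 9

i=0 t=4 v=8: → [4,10); WM=−∞
i=1 t=16 v=7: → [16,22); WM=16
i=2 t=20 v=2: → [16,26); WM=16
i=3 t=7 v=5: DROP (t<16-1); WM=20
i=4 t=0 v=6: DROP (t<20-1); WM=20
i=5 t=6 v=8: DROP (t<20-1); WM=20
i=6 t=22 v=1: → [16,28); WM=20
i=7 t=22 v=3: → [16,28); WM=22
i=8 t=24 v=9: → [16,30); WM=22
i=9 t=12 v=7: DROP (t<22-1); WM=24
i=10 t=25 v=8: → [16,31); WM=24
i=11 t=29 v=8: → [16,35); WM=29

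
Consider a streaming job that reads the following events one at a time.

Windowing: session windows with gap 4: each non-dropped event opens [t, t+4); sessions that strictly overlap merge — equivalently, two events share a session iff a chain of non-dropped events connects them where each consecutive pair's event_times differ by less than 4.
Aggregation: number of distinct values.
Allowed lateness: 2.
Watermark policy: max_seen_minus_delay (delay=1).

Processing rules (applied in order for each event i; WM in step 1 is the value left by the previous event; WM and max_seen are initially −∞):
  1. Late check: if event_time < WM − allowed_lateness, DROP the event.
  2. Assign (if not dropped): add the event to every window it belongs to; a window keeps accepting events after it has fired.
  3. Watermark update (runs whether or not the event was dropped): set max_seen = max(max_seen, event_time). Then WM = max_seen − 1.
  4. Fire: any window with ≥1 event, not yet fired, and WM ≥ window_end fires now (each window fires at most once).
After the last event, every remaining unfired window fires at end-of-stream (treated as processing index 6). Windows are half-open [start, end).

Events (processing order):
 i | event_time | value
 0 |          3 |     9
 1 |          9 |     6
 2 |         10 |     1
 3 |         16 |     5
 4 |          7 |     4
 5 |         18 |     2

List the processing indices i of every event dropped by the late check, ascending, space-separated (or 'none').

4

i=0 t=3 v=9: → [3,7); WM=2
i=1 t=9 v=6: → [9,13); WM=8
i=2 t=10 v=1: → [9,14); WM=9
i=3 t=16 v=5: → [16,20); WM=15
i=4 t=7 v=4: DROP (t<15-2); WM=15
i=5 t=18 v=2: → [16,22); WM=17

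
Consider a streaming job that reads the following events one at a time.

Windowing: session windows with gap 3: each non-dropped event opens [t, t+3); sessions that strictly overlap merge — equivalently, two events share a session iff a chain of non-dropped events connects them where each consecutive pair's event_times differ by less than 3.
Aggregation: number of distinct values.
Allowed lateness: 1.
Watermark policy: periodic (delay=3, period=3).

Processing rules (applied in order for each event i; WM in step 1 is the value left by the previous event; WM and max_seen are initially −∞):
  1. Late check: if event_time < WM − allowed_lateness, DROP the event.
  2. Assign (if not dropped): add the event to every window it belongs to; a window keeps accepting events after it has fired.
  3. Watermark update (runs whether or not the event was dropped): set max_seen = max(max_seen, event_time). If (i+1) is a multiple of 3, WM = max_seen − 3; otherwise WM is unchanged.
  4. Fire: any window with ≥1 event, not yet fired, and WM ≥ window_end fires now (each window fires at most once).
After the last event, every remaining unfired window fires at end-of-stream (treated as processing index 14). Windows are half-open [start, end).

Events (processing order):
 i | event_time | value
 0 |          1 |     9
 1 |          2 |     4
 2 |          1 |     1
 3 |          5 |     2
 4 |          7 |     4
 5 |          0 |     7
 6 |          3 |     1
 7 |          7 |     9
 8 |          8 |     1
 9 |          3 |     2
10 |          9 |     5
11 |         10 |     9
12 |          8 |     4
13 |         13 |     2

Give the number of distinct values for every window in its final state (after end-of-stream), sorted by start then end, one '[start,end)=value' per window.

i=0 t=1 v=9: → [1,4); WM=−∞
i=1 t=2 v=4: → [1,5); WM=−∞
i=2 t=1 v=1: → [1,5); WM=-1
i=3 t=5 v=2: → [5,8); WM=-1
i=4 t=7 v=4: → [5,10); WM=-1
i=5 t=0 v=7: → [0,5); WM=4
i=6 t=3 v=1: → [0,10); WM=4
i=7 t=7 v=9: → [0,10); WM=4
i=8 t=8 v=1: → [0,11); WM=5
i=9 t=3 v=2: DROP (t<5-1); WM=5
i=10 t=9 v=5: → [0,12); WM=5
i=11 t=10 v=9: → [0,13); WM=7
i=12 t=8 v=4: → [0,13); WM=7
i=13 t=13 v=2: → [13,16); WM=7

[0,13)=6 [13,16)=1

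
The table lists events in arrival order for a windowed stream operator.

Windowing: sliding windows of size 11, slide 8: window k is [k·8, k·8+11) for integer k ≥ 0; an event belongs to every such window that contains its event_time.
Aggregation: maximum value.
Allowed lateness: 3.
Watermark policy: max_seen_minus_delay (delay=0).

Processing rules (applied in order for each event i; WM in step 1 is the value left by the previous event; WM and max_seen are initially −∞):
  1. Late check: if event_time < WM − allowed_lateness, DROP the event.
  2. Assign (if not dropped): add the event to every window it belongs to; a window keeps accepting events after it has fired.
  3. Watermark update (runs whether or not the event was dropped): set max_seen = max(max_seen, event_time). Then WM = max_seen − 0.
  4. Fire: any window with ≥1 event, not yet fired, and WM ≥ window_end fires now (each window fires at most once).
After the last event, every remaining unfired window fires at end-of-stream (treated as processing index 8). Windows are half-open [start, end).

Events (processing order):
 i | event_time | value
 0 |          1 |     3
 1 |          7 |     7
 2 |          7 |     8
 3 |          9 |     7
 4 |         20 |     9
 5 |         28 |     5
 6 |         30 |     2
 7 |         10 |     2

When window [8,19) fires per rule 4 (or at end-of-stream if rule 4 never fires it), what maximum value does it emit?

i=0 t=1 v=3: → [0,11); WM=1
i=1 t=7 v=7: → [0,11); WM=7
i=2 t=7 v=8: → [0,11); WM=7
i=3 t=9 v=7: → [8,19),[0,11); WM=9
i=4 t=20 v=9: → [16,27); WM=20; [0,11) fires=8 [8,19) fires=7
i=5 t=28 v=5: → [24,35); WM=28; [16,27) fires=9
i=6 t=30 v=2: → [24,35); WM=30
i=7 t=10 v=2: DROP (t<30-3); WM=30

7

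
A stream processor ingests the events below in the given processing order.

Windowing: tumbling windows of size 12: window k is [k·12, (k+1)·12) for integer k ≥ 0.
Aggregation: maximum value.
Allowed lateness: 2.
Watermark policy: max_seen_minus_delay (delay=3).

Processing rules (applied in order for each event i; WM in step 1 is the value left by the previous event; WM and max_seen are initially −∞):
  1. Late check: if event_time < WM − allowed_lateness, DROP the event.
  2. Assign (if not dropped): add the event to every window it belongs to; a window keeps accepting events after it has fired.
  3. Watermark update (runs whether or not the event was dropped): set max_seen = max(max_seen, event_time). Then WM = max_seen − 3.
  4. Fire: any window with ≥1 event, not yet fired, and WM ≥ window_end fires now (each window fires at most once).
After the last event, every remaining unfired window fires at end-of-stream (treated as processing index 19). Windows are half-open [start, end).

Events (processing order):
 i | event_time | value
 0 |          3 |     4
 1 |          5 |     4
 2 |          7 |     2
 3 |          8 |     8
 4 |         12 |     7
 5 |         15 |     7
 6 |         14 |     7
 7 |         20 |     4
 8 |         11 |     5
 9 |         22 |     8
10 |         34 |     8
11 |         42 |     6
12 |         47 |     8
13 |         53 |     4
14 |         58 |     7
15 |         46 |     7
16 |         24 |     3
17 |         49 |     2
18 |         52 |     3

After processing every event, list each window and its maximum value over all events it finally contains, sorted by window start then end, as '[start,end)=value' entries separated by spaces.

[0,12)=8 [12,24)=8 [24,36)=8 [36,48)=8 [48,60)=7

i=0 t=3 v=4: → [0,12); WM=0
i=1 t=5 v=4: → [0,12); WM=2
i=2 t=7 v=2: → [0,12); WM=4
i=3 t=8 v=8: → [0,12); WM=5
i=4 t=12 v=7: → [12,24); WM=9
i=5 t=15 v=7: → [12,24); WM=12; [0,12) fires=8
i=6 t=14 v=7: → [12,24); WM=12
i=7 t=20 v=4: → [12,24); WM=17
i=8 t=11 v=5: DROP (t<17-2); WM=17
i=9 t=22 v=8: → [12,24); WM=19
i=10 t=34 v=8: → [24,36); WM=31; [12,24) fires=8
i=11 t=42 v=6: → [36,48); WM=39; [24,36) fires=8
i=12 t=47 v=8: → [36,48); WM=44
i=13 t=53 v=4: → [48,60); WM=50; [36,48) fires=8
i=14 t=58 v=7: → [48,60); WM=55
i=15 t=46 v=7: DROP (t<55-2); WM=55
i=16 t=24 v=3: DROP (t<55-2); WM=55
i=17 t=49 v=2: DROP (t<55-2); WM=55
i=18 t=52 v=3: DROP (t<55-2); WM=55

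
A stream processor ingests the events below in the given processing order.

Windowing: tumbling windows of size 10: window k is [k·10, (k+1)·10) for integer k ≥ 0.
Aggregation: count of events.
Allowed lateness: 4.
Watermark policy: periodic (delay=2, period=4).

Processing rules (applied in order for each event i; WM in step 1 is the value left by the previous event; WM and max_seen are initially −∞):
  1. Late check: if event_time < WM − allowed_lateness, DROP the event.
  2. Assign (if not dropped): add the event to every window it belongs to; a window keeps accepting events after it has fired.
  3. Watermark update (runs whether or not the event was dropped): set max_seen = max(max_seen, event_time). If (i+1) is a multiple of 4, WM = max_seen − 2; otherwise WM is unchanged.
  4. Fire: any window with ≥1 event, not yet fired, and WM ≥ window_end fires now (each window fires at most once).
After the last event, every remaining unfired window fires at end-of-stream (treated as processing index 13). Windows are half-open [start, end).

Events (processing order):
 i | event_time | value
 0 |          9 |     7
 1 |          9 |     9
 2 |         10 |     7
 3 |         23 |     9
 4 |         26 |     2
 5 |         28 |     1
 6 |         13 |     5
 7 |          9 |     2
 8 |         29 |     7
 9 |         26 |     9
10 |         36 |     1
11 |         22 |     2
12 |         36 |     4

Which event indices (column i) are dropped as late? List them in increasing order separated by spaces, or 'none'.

i=0 t=9 v=7: → [0,10); WM=−∞
i=1 t=9 v=9: → [0,10); WM=−∞
i=2 t=10 v=7: → [10,20); WM=−∞
i=3 t=23 v=9: → [20,30); WM=21; [0,10) fires=2 [10,20) fires=1
i=4 t=26 v=2: → [20,30); WM=21
i=5 t=28 v=1: → [20,30); WM=21
i=6 t=13 v=5: DROP (t<21-4); WM=21
i=7 t=9 v=2: DROP (t<21-4); WM=26
i=8 t=29 v=7: → [20,30); WM=26
i=9 t=26 v=9: → [20,30); WM=26
i=10 t=36 v=1: → [30,40); WM=26
i=11 t=22 v=2: → [20,30); WM=34; [20,30) fires=6
i=12 t=36 v=4: → [30,40); WM=34

6 7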